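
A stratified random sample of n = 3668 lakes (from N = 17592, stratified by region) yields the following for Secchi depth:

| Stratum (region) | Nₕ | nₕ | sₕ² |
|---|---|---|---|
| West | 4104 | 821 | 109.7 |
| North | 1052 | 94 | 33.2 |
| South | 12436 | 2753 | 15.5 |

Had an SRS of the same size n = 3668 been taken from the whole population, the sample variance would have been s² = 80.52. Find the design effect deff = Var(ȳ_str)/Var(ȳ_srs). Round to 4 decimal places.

Var(ȳ_str) = Σ Wₕ²(1−fₕ)sₕ²/nₕ with Wₕ = Nₕ/17592:
  West: (4104/17592)²·(1−821/4104)·109.7/821 = 0.0058171635
  North: (1052/17592)²·(1−94/1052)·33.2/94 = 0.0011501674
  South: (12436/17592)²·(1−2753/12436)·15.5/2753 = 0.0021907141
  → Var(ȳ_str) = 0.009158045.
Var(ȳ_srs) = (1 − 3668/17592)·80.52/3668 = 0.017374937.
deff = 0.009158045 / 0.017374937 = 0.5271.

0.5271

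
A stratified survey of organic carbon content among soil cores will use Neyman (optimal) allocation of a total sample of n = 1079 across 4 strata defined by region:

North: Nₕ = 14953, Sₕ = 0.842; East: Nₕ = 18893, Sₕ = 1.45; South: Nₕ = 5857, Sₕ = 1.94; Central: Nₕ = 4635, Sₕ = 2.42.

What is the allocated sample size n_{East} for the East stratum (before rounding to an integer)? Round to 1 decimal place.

472.5

Neyman allocation: nₕ = n·NₕSₕ / Σⱼ NⱼSⱼ.
Σ NⱼSⱼ = 14953·0.842 + 18893·1.45 + 5857·1.94 + 4635·2.42 = 62564.556.
n_{East} = 1079·18893·1.45 / 62564.556 = 472.5.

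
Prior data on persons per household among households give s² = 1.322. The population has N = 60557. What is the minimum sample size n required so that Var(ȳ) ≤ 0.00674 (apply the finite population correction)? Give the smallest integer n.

196

Without fpc, n₀ = s²/D = 1.322/0.00674 = 196.1424.
With fpc, (1 − n/N)·s²/n ≤ D requires n ≥ n₀/(1 + n₀/N) = 196.1424/(1 + 196.1424/60557) = 195.5092.
Rounding up, n = 196.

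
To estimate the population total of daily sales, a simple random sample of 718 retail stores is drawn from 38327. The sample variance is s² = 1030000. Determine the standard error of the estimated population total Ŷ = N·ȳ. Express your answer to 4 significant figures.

Var(Ŷ) = N²·Var(ȳ) = N²·(1 − n/N)·s²/n.
f = 718/38327 = 0.01873353; Var(ȳ) = 0.98126647·1030000/718 = 1407.6664.
Var(Ŷ) = 38327² · 1407.6664 = 2.0678041 × 10^12.
SE(Ŷ) = √(2.0678041 × 10^12) = 1.438 × 10^6.

1.438 × 10^6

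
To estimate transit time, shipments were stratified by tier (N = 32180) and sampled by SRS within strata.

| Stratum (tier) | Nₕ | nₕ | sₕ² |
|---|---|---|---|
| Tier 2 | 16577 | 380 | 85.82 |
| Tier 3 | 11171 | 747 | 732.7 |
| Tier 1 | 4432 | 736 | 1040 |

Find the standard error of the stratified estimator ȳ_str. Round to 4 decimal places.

Var(ȳ_str) = Σₕ Wₕ²(1 − fₕ)sₕ²/nₕ with Wₕ = Nₕ/N, N = 32180.
Tier 2: Wₕ = 0.51513362; term = 0.51513362²·(1 − 0.02292333)·85.82/380 = 0.058556263.
Tier 3: Wₕ = 0.34714108; term = 0.34714108²·(1 − 0.06686957)·732.7/747 = 0.11029605.
Tier 1: Wₕ = 0.13772530; term = 0.13772530²·(1 − 0.16606498)·1040/736 = 0.022351937.
Sum = 0.19120425.
SE = √(0.19120425) = 0.4373.

0.4373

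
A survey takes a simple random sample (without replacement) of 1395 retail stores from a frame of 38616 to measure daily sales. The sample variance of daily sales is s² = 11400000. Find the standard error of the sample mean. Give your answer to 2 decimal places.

Under SRS without replacement, Var(ȳ) = (1 − f)·s²/n with f = n/N = 1395/38616 = 0.03612492.
Var(ȳ) = (1 − 0.03612492)·11400000/1395 = 0.96387508·8172.043 = 7876.8286.
SE(ȳ) = √(7876.8286) = 88.75.

88.75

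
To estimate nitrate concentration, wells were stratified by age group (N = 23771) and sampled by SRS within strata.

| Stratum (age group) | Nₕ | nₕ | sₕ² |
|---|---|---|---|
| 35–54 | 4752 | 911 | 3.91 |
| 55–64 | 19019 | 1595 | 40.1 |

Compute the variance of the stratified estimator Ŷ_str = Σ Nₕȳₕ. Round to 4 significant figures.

8.410 × 10^6

Var(Ŷ_str) = Σₕ Nₕ²(1 − fₕ)sₕ²/nₕ.
35–54: 4752²·(1 − 911/4752)·3.91/911 = 78339.198.
55–64: 19019²·(1 − 1595/19019)·40.1/1595 = 8.3314238 × 10^6.
Sum = 8.409763 × 10^6.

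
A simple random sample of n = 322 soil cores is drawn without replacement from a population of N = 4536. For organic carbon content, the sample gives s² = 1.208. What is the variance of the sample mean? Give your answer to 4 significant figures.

Under SRS without replacement, Var(ȳ) = (1 − f)·s²/n with f = n/N = 322/4536 = 0.07098765.
Var(ȳ) = (1 − 0.07098765)·1.208/322 = 0.92901235·0.0037515528 = 0.0034852389.

0.003485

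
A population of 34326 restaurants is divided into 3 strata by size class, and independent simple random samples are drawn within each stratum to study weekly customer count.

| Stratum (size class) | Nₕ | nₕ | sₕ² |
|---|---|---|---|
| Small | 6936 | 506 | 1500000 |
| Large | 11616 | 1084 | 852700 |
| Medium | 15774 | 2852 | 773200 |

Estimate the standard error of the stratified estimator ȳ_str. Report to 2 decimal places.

Var(ȳ_str) = Σₕ Wₕ²(1 − fₕ)sₕ²/nₕ with Wₕ = Nₕ/N, N = 34326.
Small: Wₕ = 0.20206258; term = 0.20206258²·(1 − 0.07295271)·1500000/506 = 112.20557.
Large: Wₕ = 0.33840238; term = 0.33840238²·(1 − 0.09331956)·852700/1084 = 81.674792.
Medium: Wₕ = 0.45953505; term = 0.45953505²·(1 − 0.18080385)·773200/2852 = 46.899423.
Sum = 240.77979.
SE = √(240.77979) = 15.52.

15.52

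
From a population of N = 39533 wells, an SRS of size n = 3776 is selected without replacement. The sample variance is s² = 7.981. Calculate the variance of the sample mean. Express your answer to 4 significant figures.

0.001912

Under SRS without replacement, Var(ȳ) = (1 − f)·s²/n with f = n/N = 3776/39533 = 0.09551514.
Var(ȳ) = (1 − 0.09551514)·7.981/3776 = 0.90448486·0.0021136123 = 0.0019117303.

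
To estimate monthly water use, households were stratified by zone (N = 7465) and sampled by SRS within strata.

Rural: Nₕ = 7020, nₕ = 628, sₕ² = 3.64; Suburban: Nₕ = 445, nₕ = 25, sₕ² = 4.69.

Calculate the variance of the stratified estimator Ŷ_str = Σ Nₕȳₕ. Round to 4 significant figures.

295100

Var(Ŷ_str) = Σₕ Nₕ²(1 − fₕ)sₕ²/nₕ.
Rural: 7020²·(1 − 628/7020)·3.64/628 = 260085.19.
Suburban: 445²·(1 − 25/445)·4.69/25 = 35062.44.
Sum = 295147.63.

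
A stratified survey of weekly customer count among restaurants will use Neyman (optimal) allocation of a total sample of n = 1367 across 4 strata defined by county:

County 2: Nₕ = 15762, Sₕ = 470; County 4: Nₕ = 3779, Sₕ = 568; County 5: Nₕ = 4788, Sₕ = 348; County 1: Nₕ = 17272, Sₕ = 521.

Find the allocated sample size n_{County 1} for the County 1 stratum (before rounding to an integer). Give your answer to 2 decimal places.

Neyman allocation: nₕ = n·NₕSₕ / Σⱼ NⱼSⱼ.
Σ NⱼSⱼ = 15762·470 + 3779·568 + 4788·348 + 17272·521 = 2.0219548 × 10^7.
n_{County 1} = 1367·17272·521 / (2.0219548 × 10^7) = 608.38.

608.38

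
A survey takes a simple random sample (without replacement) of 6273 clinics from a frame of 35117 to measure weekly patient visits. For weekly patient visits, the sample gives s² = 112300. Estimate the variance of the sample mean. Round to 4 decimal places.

Under SRS without replacement, Var(ȳ) = (1 − f)·s²/n with f = n/N = 6273/35117 = 0.17863143.
Var(ȳ) = (1 − 0.17863143)·112300/6273 = 0.82136857·17.90212 = 14.704239.

14.7042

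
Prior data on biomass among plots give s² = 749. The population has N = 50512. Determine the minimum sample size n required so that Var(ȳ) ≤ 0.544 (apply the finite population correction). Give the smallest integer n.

Without fpc, n₀ = s²/D = 749/0.544 = 1376.8382.
With fpc, (1 − n/N)·s²/n ≤ D requires n ≥ n₀/(1 + n₀/N) = 1376.8382/(1 + 1376.8382/50512) = 1340.3047.
Rounding up, n = 1341.

1341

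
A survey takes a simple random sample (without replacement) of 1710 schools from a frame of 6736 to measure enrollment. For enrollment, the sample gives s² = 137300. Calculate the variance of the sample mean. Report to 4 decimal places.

59.9094

Under SRS without replacement, Var(ȳ) = (1 − f)·s²/n with f = n/N = 1710/6736 = 0.25385986.
Var(ȳ) = (1 − 0.25385986)·137300/1710 = 0.74614014·80.292398 = 59.909381.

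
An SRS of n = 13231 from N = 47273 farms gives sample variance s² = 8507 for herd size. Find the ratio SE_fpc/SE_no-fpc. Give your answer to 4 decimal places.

f = n/N = 13231/47273 = 0.27988492.
SE_no-fpc = √(s²/n) = 0.80184769; SE_fpc = √((1−f)s²/n) = 0.6804447.
Ratio = √(1−f) = 0.84859594.

0.8486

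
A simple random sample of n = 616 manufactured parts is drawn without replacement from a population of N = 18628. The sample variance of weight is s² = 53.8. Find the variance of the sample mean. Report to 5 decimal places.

0.08445

Under SRS without replacement, Var(ȳ) = (1 − f)·s²/n with f = n/N = 616/18628 = 0.03306850.
Var(ȳ) = (1 − 0.03306850)·53.8/616 = 0.96693150·0.087337662 = 0.084449537.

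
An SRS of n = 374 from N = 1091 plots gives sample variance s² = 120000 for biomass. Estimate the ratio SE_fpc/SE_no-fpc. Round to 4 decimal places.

f = n/N = 374/1091 = 0.34280477.
SE_no-fpc = √(s²/n) = 17.912443; SE_fpc = √((1−f)s²/n) = 14.521184.
Ratio = √(1−f) = 0.81067579.

0.8107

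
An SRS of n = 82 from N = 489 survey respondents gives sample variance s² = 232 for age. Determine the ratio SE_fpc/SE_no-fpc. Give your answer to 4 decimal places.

0.9123

f = n/N = 82/489 = 0.16768916.
SE_no-fpc = √(s²/n) = 1.6820429; SE_fpc = √((1−f)s²/n) = 1.5345458.
Ratio = √(1−f) = 0.91231071.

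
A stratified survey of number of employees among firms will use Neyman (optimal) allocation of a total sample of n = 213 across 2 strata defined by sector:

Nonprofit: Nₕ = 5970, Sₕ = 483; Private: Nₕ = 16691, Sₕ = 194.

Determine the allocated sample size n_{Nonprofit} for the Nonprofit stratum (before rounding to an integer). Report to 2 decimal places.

Neyman allocation: nₕ = n·NₕSₕ / Σⱼ NⱼSⱼ.
Σ NⱼSⱼ = 5970·483 + 16691·194 = 6.121564 × 10^6.
n_{Nonprofit} = 213·5970·483 / (6.121564 × 10^6) = 100.33.

100.33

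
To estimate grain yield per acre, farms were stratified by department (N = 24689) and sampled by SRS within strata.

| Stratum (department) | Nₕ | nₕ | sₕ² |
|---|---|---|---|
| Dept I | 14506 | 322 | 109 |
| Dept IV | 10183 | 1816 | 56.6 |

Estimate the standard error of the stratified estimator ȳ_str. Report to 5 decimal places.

0.34441

Var(ȳ_str) = Σₕ Wₕ²(1 − fₕ)sₕ²/nₕ with Wₕ = Nₕ/N, N = 24689.
Dept I: Wₕ = 0.58754911; term = 0.58754911²·(1 − 0.02219771)·109/322 = 0.11426416.
Dept IV: Wₕ = 0.41245089; term = 0.41245089²·(1 − 0.17833644)·56.6/1816 = 0.0043565139.
Sum = 0.11862067.
SE = √(0.11862067) = 0.34441.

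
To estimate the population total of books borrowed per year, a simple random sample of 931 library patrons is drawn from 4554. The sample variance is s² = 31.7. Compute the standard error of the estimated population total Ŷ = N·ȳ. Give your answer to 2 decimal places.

749.52

Var(Ŷ) = N²·Var(ȳ) = N²·(1 − n/N)·s²/n.
f = 931/4554 = 0.20443566; Var(ȳ) = 0.79556434·31.7/931 = 0.027088496.
Var(Ŷ) = 4554² · 0.027088496 = 561786.04.
SE(Ŷ) = √(561786.04) = 749.52.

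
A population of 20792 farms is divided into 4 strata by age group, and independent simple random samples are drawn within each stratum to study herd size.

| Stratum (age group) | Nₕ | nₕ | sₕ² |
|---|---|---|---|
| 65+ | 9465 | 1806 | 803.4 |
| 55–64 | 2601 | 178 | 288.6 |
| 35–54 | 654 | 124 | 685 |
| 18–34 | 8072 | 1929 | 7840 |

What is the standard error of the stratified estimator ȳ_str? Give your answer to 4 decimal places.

Var(ȳ_str) = Σₕ Wₕ²(1 − fₕ)sₕ²/nₕ with Wₕ = Nₕ/N, N = 20792.
65+: Wₕ = 0.45522316; term = 0.45522316²·(1 − 0.19080824)·803.4/1806 = 0.074595776.
55–64: Wₕ = 0.12509619; term = 0.12509619²·(1 − 0.06843522)·288.6/178 = 0.023636195.
35–54: Wₕ = 0.03145441; term = 0.03145441²·(1 − 0.18960245)·685/124 = 0.0044292477.
18–34: Wₕ = 0.38822624; term = 0.38822624²·(1 − 0.23897423)·7840/1929 = 0.46617928.
Sum = 0.5688405.
SE = √(0.5688405) = 0.7542.

0.7542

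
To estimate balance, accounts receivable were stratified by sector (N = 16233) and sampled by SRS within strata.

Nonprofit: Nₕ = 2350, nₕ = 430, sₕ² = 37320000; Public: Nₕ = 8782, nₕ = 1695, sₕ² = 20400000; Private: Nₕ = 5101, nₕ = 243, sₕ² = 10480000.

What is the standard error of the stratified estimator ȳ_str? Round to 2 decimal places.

91.57

Var(ȳ_str) = Σₕ Wₕ²(1 − fₕ)sₕ²/nₕ with Wₕ = Nₕ/N, N = 16233.
Nonprofit: Wₕ = 0.14476683; term = 0.14476683²·(1 − 0.18297872)·37320000/430 = 1486.0886.
Public: Wₕ = 0.54099674; term = 0.54099674²·(1 − 0.19300843)·20400000/1695 = 2842.6196.
Private: Wₕ = 0.31423643; term = 0.31423643²·(1 − 0.04763772)·10480000/243 = 4055.7415.
Sum = 8384.4497.
SE = √(8384.4497) = 91.57.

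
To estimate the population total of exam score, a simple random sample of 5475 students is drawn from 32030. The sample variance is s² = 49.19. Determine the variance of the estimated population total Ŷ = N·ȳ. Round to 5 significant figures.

Var(Ŷ) = N²·Var(ȳ) = N²·(1 − n/N)·s²/n.
f = 5475/32030 = 0.17093350; Var(ȳ) = 0.82906650·49.19/5475 = 0.0074487271.
Var(Ŷ) = 32030² · 0.0074487271 = 7.6418048 × 10^6.

7.6418 × 10^6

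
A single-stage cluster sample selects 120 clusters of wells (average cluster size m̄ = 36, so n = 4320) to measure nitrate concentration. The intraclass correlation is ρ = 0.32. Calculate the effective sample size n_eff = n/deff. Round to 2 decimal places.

354.10

deff = 1 + (36 − 1)·0.32 = 1 + 11.2 = 12.2.
n_eff = 4320 / 12.2 = 354.10.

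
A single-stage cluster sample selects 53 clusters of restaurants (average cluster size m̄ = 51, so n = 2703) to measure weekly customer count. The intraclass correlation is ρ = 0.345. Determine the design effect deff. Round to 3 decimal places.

18.250

deff = 1 + (51 − 1)·0.345 = 1 + 17.25 = 18.25.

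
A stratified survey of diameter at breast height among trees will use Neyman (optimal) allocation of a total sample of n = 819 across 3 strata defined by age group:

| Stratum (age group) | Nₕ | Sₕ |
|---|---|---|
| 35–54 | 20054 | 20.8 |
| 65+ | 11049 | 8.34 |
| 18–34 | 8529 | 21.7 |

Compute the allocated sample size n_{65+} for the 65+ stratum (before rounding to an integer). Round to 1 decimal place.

108.7

Neyman allocation: nₕ = n·NₕSₕ / Σⱼ NⱼSⱼ.
Σ NⱼSⱼ = 20054·20.8 + 11049·8.34 + 8529·21.7 = 694351.16.
n_{65+} = 819·11049·8.34 / 694351.16 = 108.7.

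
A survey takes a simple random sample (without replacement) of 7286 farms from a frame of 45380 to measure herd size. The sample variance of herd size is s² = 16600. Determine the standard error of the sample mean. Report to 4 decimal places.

1.3829

Under SRS without replacement, Var(ȳ) = (1 − f)·s²/n with f = n/N = 7286/45380 = 0.16055531.
Var(ȳ) = (1 − 0.16055531)·16600/7286 = 0.83944469·2.278342 = 1.9125421.
SE(ȳ) = √(1.9125421) = 1.3829.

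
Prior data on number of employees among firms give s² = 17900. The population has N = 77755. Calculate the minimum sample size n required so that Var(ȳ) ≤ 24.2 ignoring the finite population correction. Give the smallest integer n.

740

Without fpc, n₀ = s²/D = 17900/24.2 = 739.6694.
Rounding up, n = 740.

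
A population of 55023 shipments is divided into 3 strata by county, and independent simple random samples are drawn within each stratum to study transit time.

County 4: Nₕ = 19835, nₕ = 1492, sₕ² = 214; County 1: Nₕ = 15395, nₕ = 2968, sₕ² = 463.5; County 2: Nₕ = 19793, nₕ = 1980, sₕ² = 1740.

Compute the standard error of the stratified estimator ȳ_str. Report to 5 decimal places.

Var(ȳ_str) = Σₕ Wₕ²(1 − fₕ)sₕ²/nₕ with Wₕ = Nₕ/N, N = 55023.
County 4: Wₕ = 0.36048562; term = 0.36048562²·(1 − 0.07522057)·214/1492 = 0.017236893.
County 1: Wₕ = 0.27979209; term = 0.27979209²·(1 − 0.19278987)·463.5/2968 = 0.0098683218.
County 2: Wₕ = 0.35972230; term = 0.35972230²·(1 − 0.10003537)·1740/1980 = 0.10233972.
Sum = 0.12944493.
SE = √(0.12944493) = 0.35978.

0.35978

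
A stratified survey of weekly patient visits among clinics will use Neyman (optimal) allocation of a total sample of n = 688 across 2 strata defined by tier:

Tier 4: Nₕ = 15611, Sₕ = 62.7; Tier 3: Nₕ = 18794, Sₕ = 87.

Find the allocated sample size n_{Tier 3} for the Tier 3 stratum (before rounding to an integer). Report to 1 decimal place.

430.4

Neyman allocation: nₕ = n·NₕSₕ / Σⱼ NⱼSⱼ.
Σ NⱼSⱼ = 15611·62.7 + 18794·87 = 2.6138877 × 10^6.
n_{Tier 3} = 688·18794·87 / (2.6138877 × 10^6) = 430.4.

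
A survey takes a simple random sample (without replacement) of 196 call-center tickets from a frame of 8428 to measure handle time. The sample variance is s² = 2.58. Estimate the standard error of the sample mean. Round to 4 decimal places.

Under SRS without replacement, Var(ȳ) = (1 − f)·s²/n with f = n/N = 196/8428 = 0.02325581.
Var(ȳ) = (1 − 0.02325581)·2.58/196 = 0.97674419·0.013163265 = 0.012857143.
SE(ȳ) = √(0.012857143) = 0.1134.

0.1134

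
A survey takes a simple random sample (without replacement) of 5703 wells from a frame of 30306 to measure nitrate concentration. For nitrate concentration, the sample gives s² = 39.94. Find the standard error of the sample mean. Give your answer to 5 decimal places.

0.07540

Under SRS without replacement, Var(ȳ) = (1 − f)·s²/n with f = n/N = 5703/30306 = 0.18818056.
Var(ȳ) = (1 − 0.18818056)·39.94/5703 = 0.81181944·0.0070033316 = 0.0056854407.
SE(ȳ) = √(0.0056854407) = 0.07540.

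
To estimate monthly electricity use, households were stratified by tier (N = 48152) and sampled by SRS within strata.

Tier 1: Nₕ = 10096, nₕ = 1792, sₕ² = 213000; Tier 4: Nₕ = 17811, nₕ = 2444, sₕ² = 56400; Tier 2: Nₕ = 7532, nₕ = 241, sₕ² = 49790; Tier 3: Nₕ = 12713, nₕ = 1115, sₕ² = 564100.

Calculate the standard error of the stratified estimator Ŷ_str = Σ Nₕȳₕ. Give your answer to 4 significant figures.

319700

Var(Ŷ_str) = Σₕ Nₕ²(1 − fₕ)sₕ²/nₕ.
Tier 1: 10096²·(1 − 1792/10096)·213000/1792 = 9.9650224 × 10^9.
Tier 4: 17811²·(1 − 2444/17811)·56400/2444 = 6.3161916 × 10^9.
Tier 2: 7532²·(1 − 241/7532)·49790/241 = 1.134547 × 10^10.
Tier 3: 12713²·(1 − 1115/12713)·564100/1115 = 7.4595458 × 10^10.
Sum = 1.0222214 × 10^11.
SE = √(1.0222214 × 10^11) = 319700.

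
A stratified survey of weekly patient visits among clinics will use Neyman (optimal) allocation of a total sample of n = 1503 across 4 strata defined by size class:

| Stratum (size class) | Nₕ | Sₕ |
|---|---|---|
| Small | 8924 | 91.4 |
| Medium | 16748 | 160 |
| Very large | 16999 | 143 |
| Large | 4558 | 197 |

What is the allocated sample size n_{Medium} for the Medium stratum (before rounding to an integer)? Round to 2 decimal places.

Neyman allocation: nₕ = n·NₕSₕ / Σⱼ NⱼSⱼ.
Σ NⱼSⱼ = 8924·91.4 + 16748·160 + 16999·143 + 4558·197 = 6.8241166 × 10^6.
n_{Medium} = 1503·16748·160 / (6.8241166 × 10^6) = 590.19.

590.19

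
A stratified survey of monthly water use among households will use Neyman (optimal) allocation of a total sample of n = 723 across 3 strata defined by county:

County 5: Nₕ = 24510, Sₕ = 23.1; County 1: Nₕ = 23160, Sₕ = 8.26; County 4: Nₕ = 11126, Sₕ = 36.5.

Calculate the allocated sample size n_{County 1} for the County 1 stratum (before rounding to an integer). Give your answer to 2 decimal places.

Neyman allocation: nₕ = n·NₕSₕ / Σⱼ NⱼSⱼ.
Σ NⱼSⱼ = 24510·23.1 + 23160·8.26 + 11126·36.5 = 1.1635816 × 10^6.
n_{County 1} = 723·23160·8.26 / (1.1635816 × 10^6) = 118.87.

118.87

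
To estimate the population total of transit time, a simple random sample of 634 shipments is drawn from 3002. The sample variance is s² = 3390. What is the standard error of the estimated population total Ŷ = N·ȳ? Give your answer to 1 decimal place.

6165.3

Var(Ŷ) = N²·Var(ȳ) = N²·(1 − n/N)·s²/n.
f = 634/3002 = 0.21119254; Var(ȳ) = 0.78880746·3390/634 = 4.217756.
Var(Ŷ) = 3002² · 4.217756 = 3.8010434 × 10^7.
SE(Ŷ) = √(3.8010434 × 10^7) = 6165.3.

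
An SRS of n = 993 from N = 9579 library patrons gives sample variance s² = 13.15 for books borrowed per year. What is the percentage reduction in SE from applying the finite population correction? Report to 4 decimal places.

f = n/N = 993/9579 = 0.10366427.
SE_no-fpc = √(s²/n) = 0.11507693; SE_fpc = √((1−f)s²/n) = 0.10894909.
Ratio = √(1−f) = 0.94675009. Reduction = 100·(1 − 0.94675009) = 5.3250%.

5.3250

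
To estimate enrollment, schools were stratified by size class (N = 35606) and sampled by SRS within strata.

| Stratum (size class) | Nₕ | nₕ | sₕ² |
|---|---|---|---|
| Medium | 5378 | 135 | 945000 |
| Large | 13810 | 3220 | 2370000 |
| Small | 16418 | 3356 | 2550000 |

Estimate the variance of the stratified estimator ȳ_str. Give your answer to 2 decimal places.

369.12

Var(ȳ_str) = Σₕ Wₕ²(1 − fₕ)sₕ²/nₕ with Wₕ = Nₕ/N, N = 35606.
Medium: Wₕ = 0.15104196; term = 0.15104196²·(1 − 0.02510227)·945000/135 = 155.68699.
Large: Wₕ = 0.38785598; term = 0.38785598²·(1 − 0.23316437)·2370000/3220 = 84.905483.
Small: Wₕ = 0.46110206; term = 0.46110206²·(1 − 0.20440979)·2550000/3356 = 128.52919.
Sum = 369.12166.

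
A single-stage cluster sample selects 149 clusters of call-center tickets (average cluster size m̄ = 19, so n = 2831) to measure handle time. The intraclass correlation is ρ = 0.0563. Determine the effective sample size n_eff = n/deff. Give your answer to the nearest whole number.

deff = 1 + (19 − 1)·0.0563 = 1 + 1.0134 = 2.0134.
n_eff = 2831 / 2.0134 = 1406.

1406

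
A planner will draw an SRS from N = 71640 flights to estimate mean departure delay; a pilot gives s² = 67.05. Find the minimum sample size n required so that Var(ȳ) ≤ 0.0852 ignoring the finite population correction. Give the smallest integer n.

Without fpc, n₀ = s²/D = 67.05/0.0852 = 786.9718.
Rounding up, n = 787.

787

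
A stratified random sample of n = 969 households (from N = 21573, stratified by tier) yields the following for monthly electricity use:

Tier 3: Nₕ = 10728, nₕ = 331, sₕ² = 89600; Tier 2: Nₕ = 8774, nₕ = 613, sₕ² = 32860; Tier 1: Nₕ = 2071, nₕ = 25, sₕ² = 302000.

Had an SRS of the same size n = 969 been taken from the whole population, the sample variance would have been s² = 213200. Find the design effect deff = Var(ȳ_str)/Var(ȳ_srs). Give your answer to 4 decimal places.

0.8714

Var(ȳ_str) = Σ Wₕ²(1−fₕ)sₕ²/nₕ with Wₕ = Nₕ/21573:
  Tier 3: (10728/21573)²·(1−331/10728)·89600/331 = 64.87625
  Tier 2: (8774/21573)²·(1−613/8774)·32860/613 = 8.2475889
  Tier 1: (2071/21573)²·(1−25/2071)·302000/25 = 109.98452
  → Var(ȳ_str) = 183.10836.
Var(ȳ_srs) = (1 − 969/21573)·213200/969 = 210.13792.
deff = 183.10836 / 210.13792 = 0.8714.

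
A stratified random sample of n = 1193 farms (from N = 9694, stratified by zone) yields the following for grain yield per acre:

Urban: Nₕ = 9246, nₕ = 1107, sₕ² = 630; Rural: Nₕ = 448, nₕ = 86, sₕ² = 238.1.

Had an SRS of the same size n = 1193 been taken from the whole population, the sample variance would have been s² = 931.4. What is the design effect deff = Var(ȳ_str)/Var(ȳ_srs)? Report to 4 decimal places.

0.6726

Var(ȳ_str) = Σ Wₕ²(1−fₕ)sₕ²/nₕ with Wₕ = Nₕ/9694:
  Urban: (9246/9694)²·(1−1107/9246)·630/1107 = 0.45573443
  Rural: (448/9694)²·(1−86/448)·238.1/86 = 0.0047779489
  → Var(ȳ_str) = 0.46051238.
Var(ȳ_srs) = (1 − 1193/9694)·931.4/1193 = 0.68464082.
deff = 0.46051238 / 0.68464082 = 0.6726.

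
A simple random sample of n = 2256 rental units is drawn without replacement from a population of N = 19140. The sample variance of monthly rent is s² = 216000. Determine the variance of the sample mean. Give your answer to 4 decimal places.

84.4594

Under SRS without replacement, Var(ȳ) = (1 − f)·s²/n with f = n/N = 2256/19140 = 0.11786834.
Var(ȳ) = (1 − 0.11786834)·216000/2256 = 0.88213166·95.744681 = 84.459414.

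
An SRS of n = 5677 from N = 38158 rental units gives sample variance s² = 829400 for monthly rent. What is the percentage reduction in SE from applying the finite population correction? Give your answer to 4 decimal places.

7.7382

f = n/N = 5677/38158 = 0.14877614.
SE_no-fpc = √(s²/n) = 12.087113; SE_fpc = √((1−f)s²/n) = 11.151787.
Ratio = √(1−f) = 0.92261794. Reduction = 100·(1 − 0.92261794) = 7.7382%.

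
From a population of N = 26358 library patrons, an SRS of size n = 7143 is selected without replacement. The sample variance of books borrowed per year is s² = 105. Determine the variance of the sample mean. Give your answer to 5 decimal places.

Under SRS without replacement, Var(ȳ) = (1 − f)·s²/n with f = n/N = 7143/26358 = 0.27099932.
Var(ȳ) = (1 − 0.27099932)·105/7143 = 0.72900068·0.014699706 = 0.010716096.

0.01072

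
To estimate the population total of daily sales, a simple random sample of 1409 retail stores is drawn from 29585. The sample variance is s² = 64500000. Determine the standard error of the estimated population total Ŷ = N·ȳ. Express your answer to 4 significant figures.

Var(Ŷ) = N²·Var(ȳ) = N²·(1 − n/N)·s²/n.
f = 1409/29585 = 0.04762549; Var(ȳ) = 0.95237451·64500000/1409 = 43596.988.
Var(Ŷ) = 29585² · 43596.988 = 3.8159233 × 10^13.
SE(Ŷ) = √(3.8159233 × 10^13) = 6.177 × 10^6.

6.177 × 10^6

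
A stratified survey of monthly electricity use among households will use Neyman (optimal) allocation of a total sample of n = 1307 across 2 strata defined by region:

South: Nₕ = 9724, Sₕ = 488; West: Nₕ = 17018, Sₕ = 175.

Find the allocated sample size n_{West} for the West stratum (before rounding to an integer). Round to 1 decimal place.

Neyman allocation: nₕ = n·NₕSₕ / Σⱼ NⱼSⱼ.
Σ NⱼSⱼ = 9724·488 + 17018·175 = 7.723462 × 10^6.
n_{West} = 1307·17018·175 / (7.723462 × 10^6) = 504.0.

504.0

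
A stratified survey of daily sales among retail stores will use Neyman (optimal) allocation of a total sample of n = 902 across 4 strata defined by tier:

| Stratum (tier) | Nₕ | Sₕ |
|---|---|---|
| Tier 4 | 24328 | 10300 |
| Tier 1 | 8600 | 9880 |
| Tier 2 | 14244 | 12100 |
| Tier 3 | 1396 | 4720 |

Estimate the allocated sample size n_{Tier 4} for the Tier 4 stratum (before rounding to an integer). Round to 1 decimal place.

439.3

Neyman allocation: nₕ = n·NₕSₕ / Σⱼ NⱼSⱼ.
Σ NⱼSⱼ = 24328·10300 + 8600·9880 + 14244·12100 + 1396·4720 = 5.1448792 × 10^8.
n_{Tier 4} = 902·24328·10300 / (5.1448792 × 10^8) = 439.3.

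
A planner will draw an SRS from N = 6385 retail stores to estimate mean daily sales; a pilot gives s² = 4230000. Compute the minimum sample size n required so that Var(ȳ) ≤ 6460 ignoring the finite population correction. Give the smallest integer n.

Without fpc, n₀ = s²/D = 4230000/6460 = 654.7988.
Rounding up, n = 655.

655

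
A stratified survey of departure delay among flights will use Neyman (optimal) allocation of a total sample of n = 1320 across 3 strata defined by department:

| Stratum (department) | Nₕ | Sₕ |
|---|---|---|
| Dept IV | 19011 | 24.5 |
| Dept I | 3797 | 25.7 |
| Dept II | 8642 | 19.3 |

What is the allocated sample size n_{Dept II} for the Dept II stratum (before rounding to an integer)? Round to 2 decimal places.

Neyman allocation: nₕ = n·NₕSₕ / Σⱼ NⱼSⱼ.
Σ NⱼSⱼ = 19011·24.5 + 3797·25.7 + 8642·19.3 = 730143.
n_{Dept II} = 1320·8642·19.3 / 730143 = 301.53.

301.53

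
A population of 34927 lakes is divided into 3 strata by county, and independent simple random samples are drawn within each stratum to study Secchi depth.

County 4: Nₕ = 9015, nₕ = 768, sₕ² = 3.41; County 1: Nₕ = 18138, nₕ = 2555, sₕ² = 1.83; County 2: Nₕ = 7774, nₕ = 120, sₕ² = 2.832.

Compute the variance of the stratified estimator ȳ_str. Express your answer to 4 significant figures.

Var(ȳ_str) = Σₕ Wₕ²(1 − fₕ)sₕ²/nₕ with Wₕ = Nₕ/N, N = 34927.
County 4: Wₕ = 0.25810977; term = 0.25810977²·(1 − 0.08519135)·3.41/768 = 2.7060282 × 10^-4.
County 1: Wₕ = 0.51931171; term = 0.51931171²·(1 − 0.14086448)·1.83/2555 = 1.6595032 × 10^-4.
County 2: Wₕ = 0.22257852; term = 0.22257852²·(1 − 0.01543607)·2.832/120 = 0.0011511248.
Sum = 0.0015876779.

0.001588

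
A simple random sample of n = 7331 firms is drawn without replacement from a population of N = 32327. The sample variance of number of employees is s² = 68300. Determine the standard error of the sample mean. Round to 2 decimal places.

2.68

Under SRS without replacement, Var(ȳ) = (1 − f)·s²/n with f = n/N = 7331/32327 = 0.22677638.
Var(ȳ) = (1 − 0.22677638)·68300/7331 = 0.77322362·9.3166007 = 7.2038158.
SE(ȳ) = √(7.2038158) = 2.68.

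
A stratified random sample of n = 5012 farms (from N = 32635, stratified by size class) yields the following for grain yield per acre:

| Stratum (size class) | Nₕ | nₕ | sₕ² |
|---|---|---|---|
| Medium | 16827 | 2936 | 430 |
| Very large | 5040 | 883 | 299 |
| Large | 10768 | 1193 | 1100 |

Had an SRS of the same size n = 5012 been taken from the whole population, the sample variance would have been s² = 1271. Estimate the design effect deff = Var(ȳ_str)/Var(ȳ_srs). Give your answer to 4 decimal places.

0.5966

Var(ȳ_str) = Σ Wₕ²(1−fₕ)sₕ²/nₕ with Wₕ = Nₕ/32635:
  Medium: (16827/32635)²·(1−2936/16827)·430/2936 = 0.032142924
  Very large: (5040/32635)²·(1−883/5040)·299/883 = 0.0066612205
  Large: (10768/32635)²·(1−1193/10768)·1100/1193 = 0.089260402
  → Var(ȳ_str) = 0.12806455.
Var(ȳ_srs) = (1 − 5012/32635)·1271/5012 = 0.21464546.
deff = 0.12806455 / 0.21464546 = 0.5966.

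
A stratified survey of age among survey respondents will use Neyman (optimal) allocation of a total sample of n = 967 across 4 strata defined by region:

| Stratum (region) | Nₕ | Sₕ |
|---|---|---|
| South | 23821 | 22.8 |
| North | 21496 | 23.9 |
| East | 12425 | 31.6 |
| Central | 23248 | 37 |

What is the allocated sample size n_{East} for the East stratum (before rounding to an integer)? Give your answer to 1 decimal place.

Neyman allocation: nₕ = n·NₕSₕ / Σⱼ NⱼSⱼ.
Σ NⱼSⱼ = 23821·22.8 + 21496·23.9 + 12425·31.6 + 23248·37 = 2.3096792 × 10^6.
n_{East} = 967·12425·31.6 / (2.3096792 × 10^6) = 164.4.

164.4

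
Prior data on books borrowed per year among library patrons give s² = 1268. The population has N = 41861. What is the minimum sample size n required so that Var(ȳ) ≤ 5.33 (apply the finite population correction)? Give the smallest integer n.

Without fpc, n₀ = s²/D = 1268/5.33 = 237.8987.
With fpc, (1 − n/N)·s²/n ≤ D requires n ≥ n₀/(1 + n₀/N) = 237.8987/(1 + 237.8987/41861) = 236.5543.
Rounding up, n = 237.

237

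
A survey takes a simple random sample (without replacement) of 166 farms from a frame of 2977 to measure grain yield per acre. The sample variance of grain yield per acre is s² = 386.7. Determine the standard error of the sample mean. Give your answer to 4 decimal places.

1.4831

Under SRS without replacement, Var(ȳ) = (1 − f)·s²/n with f = n/N = 166/2977 = 0.05576083.
Var(ȳ) = (1 − 0.05576083)·386.7/166 = 0.94423917·2.3295181 = 2.1996222.
SE(ȳ) = √(2.1996222) = 1.4831.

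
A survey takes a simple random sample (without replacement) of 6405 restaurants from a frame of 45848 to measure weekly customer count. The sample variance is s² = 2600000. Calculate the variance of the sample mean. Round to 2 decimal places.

Under SRS without replacement, Var(ȳ) = (1 − f)·s²/n with f = n/N = 6405/45848 = 0.13970075.
Var(ȳ) = (1 − 0.13970075)·2600000/6405 = 0.86029925·405.93286 = 349.22374.

349.22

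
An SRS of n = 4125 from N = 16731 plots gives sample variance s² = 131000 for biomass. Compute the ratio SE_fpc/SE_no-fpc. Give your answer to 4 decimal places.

0.8680

f = n/N = 4125/16731 = 0.24654832.
SE_no-fpc = √(s²/n) = 5.635386; SE_fpc = √((1−f)s²/n) = 4.8916049.
Ratio = √(1−f) = 0.86801594.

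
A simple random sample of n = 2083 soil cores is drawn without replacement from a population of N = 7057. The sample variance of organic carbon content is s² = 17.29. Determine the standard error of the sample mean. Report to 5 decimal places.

Under SRS without replacement, Var(ȳ) = (1 − f)·s²/n with f = n/N = 2083/7057 = 0.29516792.
Var(ȳ) = (1 − 0.29516792)·17.29/2083 = 0.70483208·0.0083005281 = 0.0058504785.
SE(ȳ) = √(0.0058504785) = 0.07649.

0.07649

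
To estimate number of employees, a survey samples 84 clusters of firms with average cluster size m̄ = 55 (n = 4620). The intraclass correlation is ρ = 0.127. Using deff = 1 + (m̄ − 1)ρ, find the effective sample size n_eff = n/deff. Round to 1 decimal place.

587.9

deff = 1 + (55 − 1)·0.127 = 1 + 6.858 = 7.858.
n_eff = 4620 / 7.858 = 587.9.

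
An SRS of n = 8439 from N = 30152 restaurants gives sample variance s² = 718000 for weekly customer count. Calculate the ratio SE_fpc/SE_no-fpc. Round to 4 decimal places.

f = n/N = 8439/30152 = 0.27988193.
SE_no-fpc = √(s²/n) = 9.2239455; SE_fpc = √((1−f)s²/n) = 7.827419.
Ratio = √(1−f) = 0.84859771.

0.8486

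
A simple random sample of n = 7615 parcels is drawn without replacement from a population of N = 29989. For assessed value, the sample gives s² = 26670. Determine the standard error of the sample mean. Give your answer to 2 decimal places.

Under SRS without replacement, Var(ȳ) = (1 − f)·s²/n with f = n/N = 7615/29989 = 0.25392644.
Var(ȳ) = (1 − 0.25392644)·26670/7615 = 0.74607356·3.5022981 = 2.612972.
SE(ȳ) = √(2.612972) = 1.62.

1.62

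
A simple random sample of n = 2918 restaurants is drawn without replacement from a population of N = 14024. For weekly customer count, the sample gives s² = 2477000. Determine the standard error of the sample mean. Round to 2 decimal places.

Under SRS without replacement, Var(ȳ) = (1 − f)·s²/n with f = n/N = 2918/14024 = 0.20807188.
Var(ȳ) = (1 − 0.20807188)·2477000/2918 = 0.79192812·848.86909 = 672.2433.
SE(ȳ) = √(672.2433) = 25.93.

25.93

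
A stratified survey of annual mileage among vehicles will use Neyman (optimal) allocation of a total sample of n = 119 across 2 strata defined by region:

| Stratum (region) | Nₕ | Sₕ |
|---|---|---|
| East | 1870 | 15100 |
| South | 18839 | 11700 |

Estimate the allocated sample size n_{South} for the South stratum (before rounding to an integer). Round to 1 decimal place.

105.5

Neyman allocation: nₕ = n·NₕSₕ / Σⱼ NⱼSⱼ.
Σ NⱼSⱼ = 1870·15100 + 18839·11700 = 2.486533 × 10^8.
n_{South} = 119·18839·11700 / (2.486533 × 10^8) = 105.5.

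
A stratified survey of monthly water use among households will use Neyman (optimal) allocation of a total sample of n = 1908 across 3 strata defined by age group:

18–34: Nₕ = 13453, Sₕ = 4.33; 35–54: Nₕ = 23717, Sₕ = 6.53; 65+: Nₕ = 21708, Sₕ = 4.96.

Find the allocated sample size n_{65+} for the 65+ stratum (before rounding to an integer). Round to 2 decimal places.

Neyman allocation: nₕ = n·NₕSₕ / Σⱼ NⱼSⱼ.
Σ NⱼSⱼ = 13453·4.33 + 23717·6.53 + 21708·4.96 = 320795.18.
n_{65+} = 1908·21708·4.96 / 320795.18 = 640.40.

640.40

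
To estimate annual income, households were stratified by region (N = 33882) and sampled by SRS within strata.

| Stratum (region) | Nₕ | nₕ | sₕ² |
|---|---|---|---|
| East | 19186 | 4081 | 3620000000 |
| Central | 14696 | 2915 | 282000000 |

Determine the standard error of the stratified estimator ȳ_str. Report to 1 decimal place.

Var(ȳ_str) = Σₕ Wₕ²(1 − fₕ)sₕ²/nₕ with Wₕ = Nₕ/N, N = 33882.
East: Wₕ = 0.56625937; term = 0.56625937²·(1 − 0.21270718)·3620000000/4081 = 223928.34.
Central: Wₕ = 0.43374063; term = 0.43374063²·(1 − 0.19835329)·282000000/2915 = 14589.949.
Sum = 238518.29.
SE = √(238518.29) = 488.4.

488.4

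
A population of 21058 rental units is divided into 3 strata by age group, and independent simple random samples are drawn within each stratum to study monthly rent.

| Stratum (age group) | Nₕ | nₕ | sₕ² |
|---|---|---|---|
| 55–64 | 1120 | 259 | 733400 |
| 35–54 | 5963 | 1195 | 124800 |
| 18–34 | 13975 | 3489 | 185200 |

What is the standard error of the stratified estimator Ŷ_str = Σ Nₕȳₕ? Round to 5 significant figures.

116100

Var(Ŷ_str) = Σₕ Nₕ²(1 − fₕ)sₕ²/nₕ.
55–64: 1120²·(1 − 259/1120)·733400/259 = 2.7306266 × 10^9.
35–54: 5963²·(1 − 1195/5963)·124800/1195 = 2.9692566 × 10^9.
18–34: 13975²·(1 − 3489/13975)·185200/3489 = 7.7786044 × 10^9.
Sum = 1.3478488 × 10^10.
SE = √(1.3478488 × 10^10) = 116100.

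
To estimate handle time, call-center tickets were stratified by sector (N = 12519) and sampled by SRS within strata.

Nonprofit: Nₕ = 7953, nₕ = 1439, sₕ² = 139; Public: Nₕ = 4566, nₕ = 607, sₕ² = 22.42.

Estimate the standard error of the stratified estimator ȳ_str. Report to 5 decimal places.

Var(ȳ_str) = Σₕ Wₕ²(1 − fₕ)sₕ²/nₕ with Wₕ = Nₕ/N, N = 12519.
Nonprofit: Wₕ = 0.63527438; term = 0.63527438²·(1 − 0.18093801)·139/1439 = 0.031929599.
Public: Wₕ = 0.36472562; term = 0.36472562²·(1 − 0.13293912)·22.42/607 = 0.0042601908.
Sum = 0.03618979.
SE = √(0.03618979) = 0.19024.

0.19024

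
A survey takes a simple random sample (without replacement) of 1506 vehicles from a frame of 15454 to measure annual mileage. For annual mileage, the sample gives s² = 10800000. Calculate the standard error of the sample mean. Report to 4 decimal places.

80.4516

Under SRS without replacement, Var(ȳ) = (1 − f)·s²/n with f = n/N = 1506/15454 = 0.09745050.
Var(ȳ) = (1 − 0.09745050)·10800000/1506 = 0.90254950·7171.3147 = 6472.4665.
SE(ȳ) = √(6472.4665) = 80.4516.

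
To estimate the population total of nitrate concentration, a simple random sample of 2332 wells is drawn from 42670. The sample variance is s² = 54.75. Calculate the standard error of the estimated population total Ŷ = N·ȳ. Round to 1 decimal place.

Var(Ŷ) = N²·Var(ȳ) = N²·(1 − n/N)·s²/n.
f = 2332/42670 = 0.05465198; Var(ȳ) = 0.94534802·54.75/2332 = 0.022194599.
Var(Ŷ) = 42670² · 0.022194599 = 4.0410348 × 10^7.
SE(Ŷ) = √(4.0410348 × 10^7) = 6356.9.

6356.9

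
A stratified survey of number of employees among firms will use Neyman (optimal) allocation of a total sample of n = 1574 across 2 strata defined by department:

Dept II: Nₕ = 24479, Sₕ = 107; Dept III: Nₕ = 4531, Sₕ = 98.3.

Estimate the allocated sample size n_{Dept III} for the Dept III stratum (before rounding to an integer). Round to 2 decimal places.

228.76

Neyman allocation: nₕ = n·NₕSₕ / Σⱼ NⱼSⱼ.
Σ NⱼSⱼ = 24479·107 + 4531·98.3 = 3.0646503 × 10^6.
n_{Dept III} = 1574·4531·98.3 / (3.0646503 × 10^6) = 228.76.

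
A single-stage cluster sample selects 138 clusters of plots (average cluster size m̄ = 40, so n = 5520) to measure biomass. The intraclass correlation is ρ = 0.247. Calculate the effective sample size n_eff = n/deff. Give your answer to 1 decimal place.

deff = 1 + (40 − 1)·0.247 = 1 + 9.633 = 10.633.
n_eff = 5520 / 10.633 = 519.1.

519.1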